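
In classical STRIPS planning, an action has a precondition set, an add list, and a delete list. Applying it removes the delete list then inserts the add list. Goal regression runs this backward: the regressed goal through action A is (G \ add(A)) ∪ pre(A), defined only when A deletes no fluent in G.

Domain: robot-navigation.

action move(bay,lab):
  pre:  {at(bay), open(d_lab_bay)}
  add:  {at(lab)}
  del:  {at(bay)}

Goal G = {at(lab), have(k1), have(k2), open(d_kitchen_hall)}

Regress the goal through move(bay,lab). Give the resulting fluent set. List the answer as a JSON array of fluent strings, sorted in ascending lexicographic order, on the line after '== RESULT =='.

Compute (G \ add) ∪ pre:
  G ∩ del = {}  (empty — regression defined)
  G \ add = {at(lab), have(k1), have(k2), open(d_kitchen_hall)} \ {at(lab)} = {have(k1), have(k2), open(d_kitchen_hall)}
  ∪ pre   = {have(k1), have(k2), open(d_kitchen_hall)} ∪ {at(bay), open(d_lab_bay)}
          = {at(bay), have(k1), have(k2), open(d_kitchen_hall), open(d_lab_bay)}

== RESULT ==
["at(bay)", "have(k1)", "have(k2)", "open(d_kitchen_hall)", "open(d_lab_bay)"]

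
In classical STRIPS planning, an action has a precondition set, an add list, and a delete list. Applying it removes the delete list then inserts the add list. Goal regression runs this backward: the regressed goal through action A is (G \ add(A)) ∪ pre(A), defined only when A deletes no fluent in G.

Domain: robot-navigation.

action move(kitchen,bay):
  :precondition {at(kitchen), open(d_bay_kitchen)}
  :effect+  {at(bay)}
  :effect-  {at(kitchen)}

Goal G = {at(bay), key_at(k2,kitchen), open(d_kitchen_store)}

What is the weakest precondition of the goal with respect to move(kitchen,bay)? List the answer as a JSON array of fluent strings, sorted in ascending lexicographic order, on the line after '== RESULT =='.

Compute (G \ add) ∪ pre:
  G ∩ del = {}  (empty — regression defined)
  G \ add = {at(bay), key_at(k2,kitchen), open(d_kitchen_store)} \ {at(bay)} = {key_at(k2,kitchen), open(d_kitchen_store)}
  ∪ pre   = {key_at(k2,kitchen), open(d_kitchen_store)} ∪ {at(kitchen), open(d_bay_kitchen)}
          = {at(kitchen), key_at(k2,kitchen), open(d_bay_kitchen), open(d_kitchen_store)}

== RESULT ==
["at(kitchen)", "key_at(k2,kitchen)", "open(d_bay_kitchen)", "open(d_kitchen_store)"]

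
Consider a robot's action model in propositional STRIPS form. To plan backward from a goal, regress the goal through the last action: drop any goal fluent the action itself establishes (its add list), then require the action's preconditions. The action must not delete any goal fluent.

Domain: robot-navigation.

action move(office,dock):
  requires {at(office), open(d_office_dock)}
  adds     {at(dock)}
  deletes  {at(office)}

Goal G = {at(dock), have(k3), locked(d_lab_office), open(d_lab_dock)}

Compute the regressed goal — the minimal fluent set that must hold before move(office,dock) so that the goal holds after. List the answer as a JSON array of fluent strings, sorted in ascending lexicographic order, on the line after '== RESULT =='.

Regress:
  G ∩ del = {}  (empty — regression defined)
  G \ add = {at(dock), have(k3), locked(d_lab_office), open(d_lab_dock)} \ {at(dock)} = {have(k3), locked(d_lab_office), open(d_lab_dock)}
  ∪ pre   = {have(k3), locked(d_lab_office), open(d_lab_dock)} ∪ {at(office), open(d_office_dock)}
          = {at(office), have(k3), locked(d_lab_office), open(d_lab_dock), open(d_office_dock)}

== RESULT ==
["at(office)", "have(k3)", "locked(d_lab_office)", "open(d_lab_dock)", "open(d_office_dock)"]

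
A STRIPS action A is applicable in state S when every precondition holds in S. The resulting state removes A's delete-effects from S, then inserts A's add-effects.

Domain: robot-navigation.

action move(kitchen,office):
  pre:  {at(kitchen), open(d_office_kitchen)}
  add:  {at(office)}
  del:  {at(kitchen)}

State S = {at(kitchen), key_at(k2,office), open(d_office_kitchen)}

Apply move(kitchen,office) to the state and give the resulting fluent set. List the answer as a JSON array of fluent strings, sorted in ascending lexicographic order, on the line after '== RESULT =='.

Progress:
  pre ⊆ S: {at(kitchen), open(d_office_kitchen)} ⊆ S  — applicable
  S \ del = {key_at(k2,office), open(d_office_kitchen)}
  ∪ add   = {at(office), key_at(k2,office), open(d_office_kitchen)}

== RESULT ==
["at(office)", "key_at(k2,office)", "open(d_office_kitchen)"]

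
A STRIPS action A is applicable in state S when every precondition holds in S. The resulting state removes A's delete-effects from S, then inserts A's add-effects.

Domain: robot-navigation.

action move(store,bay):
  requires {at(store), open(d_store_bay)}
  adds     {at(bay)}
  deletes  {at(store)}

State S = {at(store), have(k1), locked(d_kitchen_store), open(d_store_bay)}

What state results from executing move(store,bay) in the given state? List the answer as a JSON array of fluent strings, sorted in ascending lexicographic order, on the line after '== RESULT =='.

Progress:
  pre ⊆ S: {at(store), open(d_store_bay)} ⊆ S  — applicable
  S \ del = {have(k1), locked(d_kitchen_store), open(d_store_bay)}
  ∪ add   = {at(bay), have(k1), locked(d_kitchen_store), open(d_store_bay)}

== RESULT ==
["at(bay)", "have(k1)", "locked(d_kitchen_store)", "open(d_store_bay)"]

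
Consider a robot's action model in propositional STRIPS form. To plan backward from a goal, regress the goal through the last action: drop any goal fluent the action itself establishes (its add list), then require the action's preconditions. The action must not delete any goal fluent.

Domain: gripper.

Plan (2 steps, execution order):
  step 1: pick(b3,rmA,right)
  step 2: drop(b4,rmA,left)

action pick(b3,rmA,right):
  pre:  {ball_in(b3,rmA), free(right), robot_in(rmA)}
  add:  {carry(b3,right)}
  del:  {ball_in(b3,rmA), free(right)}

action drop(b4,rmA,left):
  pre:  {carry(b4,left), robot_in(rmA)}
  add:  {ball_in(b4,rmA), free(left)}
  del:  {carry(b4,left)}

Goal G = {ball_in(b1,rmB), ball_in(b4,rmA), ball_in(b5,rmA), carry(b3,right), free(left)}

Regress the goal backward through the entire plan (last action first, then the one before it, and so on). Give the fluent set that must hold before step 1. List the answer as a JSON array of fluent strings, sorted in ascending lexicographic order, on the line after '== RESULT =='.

Work backward from the goal:
  through step 2 (drop(b4,rmA,left)): drop {ball_in(b4,rmA), free(left)}, keep {ball_in(b1,rmB), ball_in(b5,rmA), carry(b3,right)}, require {carry(b4,left), robot_in(rmA)}
    → {ball_in(b1,rmB), ball_in(b5,rmA), carry(b3,right), carry(b4,left), robot_in(rmA)}
  through step 1 (pick(b3,rmA,right)): drop {carry(b3,right)}, keep {ball_in(b1,rmB), ball_in(b5,rmA), carry(b4,left), robot_in(rmA)}, require {ball_in(b3,rmA), free(right), robot_in(rmA)}
    → {ball_in(b1,rmB), ball_in(b3,rmA), ball_in(b5,rmA), carry(b4,left), free(right), robot_in(rmA)}

== RESULT ==
["ball_in(b1,rmB)", "ball_in(b3,rmA)", "ball_in(b5,rmA)", "carry(b4,left)", "free(right)", "robot_in(rmA)"]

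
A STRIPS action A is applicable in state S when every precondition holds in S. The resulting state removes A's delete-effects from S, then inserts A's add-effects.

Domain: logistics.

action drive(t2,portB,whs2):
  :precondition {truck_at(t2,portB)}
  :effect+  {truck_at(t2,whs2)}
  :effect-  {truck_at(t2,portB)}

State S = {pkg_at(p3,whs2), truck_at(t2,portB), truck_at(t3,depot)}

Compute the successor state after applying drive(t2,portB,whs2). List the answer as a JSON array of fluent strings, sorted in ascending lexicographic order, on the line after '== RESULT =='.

Progress:
  pre ⊆ S: {truck_at(t2,portB)} ⊆ S  — applicable
  S \ del = {pkg_at(p3,whs2), truck_at(t3,depot)}
  ∪ add   = {pkg_at(p3,whs2), truck_at(t2,whs2), truck_at(t3,depot)}

== RESULT ==
["pkg_at(p3,whs2)", "truck_at(t2,whs2)", "truck_at(t3,depot)"]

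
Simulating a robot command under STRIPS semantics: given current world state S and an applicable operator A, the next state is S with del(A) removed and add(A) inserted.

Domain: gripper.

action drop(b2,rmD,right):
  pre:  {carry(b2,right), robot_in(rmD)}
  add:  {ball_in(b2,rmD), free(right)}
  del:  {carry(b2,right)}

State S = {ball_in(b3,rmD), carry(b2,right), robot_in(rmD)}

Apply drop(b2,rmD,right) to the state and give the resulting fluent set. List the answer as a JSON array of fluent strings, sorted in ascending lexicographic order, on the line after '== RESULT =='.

Progress:
  pre ⊆ S: {carry(b2,right), robot_in(rmD)} ⊆ S  — applicable
  S \ del = {ball_in(b3,rmD), robot_in(rmD)}
  ∪ add   = {ball_in(b2,rmD), ball_in(b3,rmD), free(right), robot_in(rmD)}

== RESULT ==
["ball_in(b2,rmD)", "ball_in(b3,rmD)", "free(right)", "robot_in(rmD)"]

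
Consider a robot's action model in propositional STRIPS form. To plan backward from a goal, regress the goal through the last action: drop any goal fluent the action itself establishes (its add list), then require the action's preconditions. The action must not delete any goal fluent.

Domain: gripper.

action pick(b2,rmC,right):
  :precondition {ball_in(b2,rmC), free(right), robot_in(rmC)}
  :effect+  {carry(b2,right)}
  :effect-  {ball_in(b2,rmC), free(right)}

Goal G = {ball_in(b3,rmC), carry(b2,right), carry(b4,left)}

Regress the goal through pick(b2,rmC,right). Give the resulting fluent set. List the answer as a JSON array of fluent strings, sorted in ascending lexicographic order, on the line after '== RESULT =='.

Regress:
  G ∩ del = {}  (empty — regression defined)
  G \ add = {ball_in(b3,rmC), carry(b2,right), carry(b4,left)} \ {carry(b2,right)} = {ball_in(b3,rmC), carry(b4,left)}
  ∪ pre   = {ball_in(b3,rmC), carry(b4,left)} ∪ {ball_in(b2,rmC), free(right), robot_in(rmC)}
          = {ball_in(b2,rmC), ball_in(b3,rmC), carry(b4,left), free(right), robot_in(rmC)}

== RESULT ==
["ball_in(b2,rmC)", "ball_in(b3,rmC)", "carry(b4,left)", "free(right)", "robot_in(rmC)"]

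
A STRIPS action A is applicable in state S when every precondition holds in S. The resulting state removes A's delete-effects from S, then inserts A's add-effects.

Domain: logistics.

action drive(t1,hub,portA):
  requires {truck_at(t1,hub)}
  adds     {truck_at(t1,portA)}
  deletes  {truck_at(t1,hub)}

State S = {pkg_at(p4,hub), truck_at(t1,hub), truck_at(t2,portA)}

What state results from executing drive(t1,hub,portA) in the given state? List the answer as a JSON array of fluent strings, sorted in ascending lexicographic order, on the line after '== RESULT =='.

Progress:
  pre ⊆ S: {truck_at(t1,hub)} ⊆ S  — applicable
  S \ del = {pkg_at(p4,hub), truck_at(t2,portA)}
  ∪ add   = {pkg_at(p4,hub), truck_at(t1,portA), truck_at(t2,portA)}

== RESULT ==
["pkg_at(p4,hub)", "truck_at(t1,portA)", "truck_at(t2,portA)"]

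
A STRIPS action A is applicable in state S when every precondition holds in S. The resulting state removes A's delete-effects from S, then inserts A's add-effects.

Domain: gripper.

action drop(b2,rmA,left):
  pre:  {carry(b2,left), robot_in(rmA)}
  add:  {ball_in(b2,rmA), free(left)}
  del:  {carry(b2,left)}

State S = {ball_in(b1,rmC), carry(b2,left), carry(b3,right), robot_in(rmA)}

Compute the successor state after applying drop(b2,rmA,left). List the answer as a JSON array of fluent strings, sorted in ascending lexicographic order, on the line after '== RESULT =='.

Compute (S \ del) ∪ add:
  pre ⊆ S: {carry(b2,left), robot_in(rmA)} ⊆ S  — applicable
  S \ del = {ball_in(b1,rmC), carry(b3,right), robot_in(rmA)}
  ∪ add   = {ball_in(b1,rmC), ball_in(b2,rmA), carry(b3,right), free(left), robot_in(rmA)}

== RESULT ==
["ball_in(b1,rmC)", "ball_in(b2,rmA)", "carry(b3,right)", "free(left)", "robot_in(rmA)"]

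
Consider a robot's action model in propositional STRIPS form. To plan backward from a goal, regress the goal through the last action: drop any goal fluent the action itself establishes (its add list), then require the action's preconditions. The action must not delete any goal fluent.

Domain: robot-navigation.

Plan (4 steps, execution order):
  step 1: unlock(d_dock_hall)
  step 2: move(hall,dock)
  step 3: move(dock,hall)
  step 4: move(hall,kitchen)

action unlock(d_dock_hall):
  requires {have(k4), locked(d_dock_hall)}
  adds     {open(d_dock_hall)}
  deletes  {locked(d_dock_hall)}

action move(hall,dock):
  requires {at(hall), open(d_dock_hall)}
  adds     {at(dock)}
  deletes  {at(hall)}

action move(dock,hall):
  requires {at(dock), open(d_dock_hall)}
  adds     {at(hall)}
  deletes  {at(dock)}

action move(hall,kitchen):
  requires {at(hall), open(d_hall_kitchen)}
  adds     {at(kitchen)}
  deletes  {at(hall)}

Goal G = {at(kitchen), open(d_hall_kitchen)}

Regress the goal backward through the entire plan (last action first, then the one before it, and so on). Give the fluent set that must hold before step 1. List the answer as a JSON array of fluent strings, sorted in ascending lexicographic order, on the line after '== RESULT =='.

Work backward from the goal:
  through step 4 (move(hall,kitchen)): drop {at(kitchen)}, keep {open(d_hall_kitchen)}, require {at(hall), open(d_hall_kitchen)}
    → {at(hall), open(d_hall_kitchen)}
  through step 3 (move(dock,hall)): drop {at(hall)}, keep {open(d_hall_kitchen)}, require {at(dock), open(d_dock_hall)}
    → {at(dock), open(d_dock_hall), open(d_hall_kitchen)}
  through step 2 (move(hall,dock)): drop {at(dock)}, keep {open(d_dock_hall), open(d_hall_kitchen)}, require {at(hall), open(d_dock_hall)}
    → {at(hall), open(d_dock_hall), open(d_hall_kitchen)}
  through step 1 (unlock(d_dock_hall)): drop {open(d_dock_hall)}, keep {at(hall), open(d_hall_kitchen)}, require {have(k4), locked(d_dock_hall)}
    → {at(hall), have(k4), locked(d_dock_hall), open(d_hall_kitchen)}

== RESULT ==
["at(hall)", "have(k4)", "locked(d_dock_hall)", "open(d_hall_kitchen)"]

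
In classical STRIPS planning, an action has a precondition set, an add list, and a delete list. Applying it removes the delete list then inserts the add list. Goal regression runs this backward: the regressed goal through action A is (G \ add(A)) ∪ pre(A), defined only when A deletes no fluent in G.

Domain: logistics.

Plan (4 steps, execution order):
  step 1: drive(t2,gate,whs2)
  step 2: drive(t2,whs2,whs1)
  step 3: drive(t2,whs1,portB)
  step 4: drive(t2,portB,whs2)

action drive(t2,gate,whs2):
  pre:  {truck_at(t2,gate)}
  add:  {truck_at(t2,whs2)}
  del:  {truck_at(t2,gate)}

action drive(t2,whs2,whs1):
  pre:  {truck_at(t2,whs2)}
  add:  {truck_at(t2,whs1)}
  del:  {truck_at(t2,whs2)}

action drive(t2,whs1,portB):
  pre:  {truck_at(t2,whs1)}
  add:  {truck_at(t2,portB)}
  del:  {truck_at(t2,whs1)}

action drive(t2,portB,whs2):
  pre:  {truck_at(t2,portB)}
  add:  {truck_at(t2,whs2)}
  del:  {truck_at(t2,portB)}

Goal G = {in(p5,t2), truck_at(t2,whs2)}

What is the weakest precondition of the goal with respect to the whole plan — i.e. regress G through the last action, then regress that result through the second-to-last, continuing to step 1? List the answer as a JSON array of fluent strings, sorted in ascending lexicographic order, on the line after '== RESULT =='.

Work backward from the goal:
  through step 4 (drive(t2,portB,whs2)): drop {truck_at(t2,whs2)}, keep {in(p5,t2)}, require {truck_at(t2,portB)}
    → {in(p5,t2), truck_at(t2,portB)}
  through step 3 (drive(t2,whs1,portB)): drop {truck_at(t2,portB)}, keep {in(p5,t2)}, require {truck_at(t2,whs1)}
    → {in(p5,t2), truck_at(t2,whs1)}
  through step 2 (drive(t2,whs2,whs1)): drop {truck_at(t2,whs1)}, keep {in(p5,t2)}, require {truck_at(t2,whs2)}
    → {in(p5,t2), truck_at(t2,whs2)}
  through step 1 (drive(t2,gate,whs2)): drop {truck_at(t2,whs2)}, keep {in(p5,t2)}, require {truck_at(t2,gate)}
    → {in(p5,t2), truck_at(t2,gate)}

== RESULT ==
["in(p5,t2)", "truck_at(t2,gate)"]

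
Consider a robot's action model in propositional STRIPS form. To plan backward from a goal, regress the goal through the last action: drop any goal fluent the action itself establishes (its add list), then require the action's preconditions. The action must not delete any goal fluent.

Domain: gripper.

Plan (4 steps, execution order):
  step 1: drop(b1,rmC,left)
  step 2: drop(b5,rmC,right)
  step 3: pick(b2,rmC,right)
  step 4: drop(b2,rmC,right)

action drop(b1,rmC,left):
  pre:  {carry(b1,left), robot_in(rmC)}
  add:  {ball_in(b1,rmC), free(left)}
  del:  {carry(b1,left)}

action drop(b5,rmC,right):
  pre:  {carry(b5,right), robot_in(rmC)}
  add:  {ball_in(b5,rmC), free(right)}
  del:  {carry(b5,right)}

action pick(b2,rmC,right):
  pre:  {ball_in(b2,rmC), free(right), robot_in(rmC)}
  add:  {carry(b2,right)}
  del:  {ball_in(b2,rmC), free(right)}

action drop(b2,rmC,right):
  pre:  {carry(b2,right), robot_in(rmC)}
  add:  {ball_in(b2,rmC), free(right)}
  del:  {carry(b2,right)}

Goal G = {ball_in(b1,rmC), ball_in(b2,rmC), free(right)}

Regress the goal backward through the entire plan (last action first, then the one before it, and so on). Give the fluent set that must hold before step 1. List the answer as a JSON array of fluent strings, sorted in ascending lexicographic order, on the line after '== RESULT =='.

Regress step by step:
  through step 4 (drop(b2,rmC,right)): drop {ball_in(b2,rmC), free(right)}, keep {ball_in(b1,rmC)}, require {carry(b2,right), robot_in(rmC)}
    → {ball_in(b1,rmC), carry(b2,right), robot_in(rmC)}
  through step 3 (pick(b2,rmC,right)): drop {carry(b2,right)}, keep {ball_in(b1,rmC), robot_in(rmC)}, require {ball_in(b2,rmC), free(right), robot_in(rmC)}
    → {ball_in(b1,rmC), ball_in(b2,rmC), free(right), robot_in(rmC)}
  through step 2 (drop(b5,rmC,right)): drop {free(right)}, keep {ball_in(b1,rmC), ball_in(b2,rmC), robot_in(rmC)}, require {carry(b5,right), robot_in(rmC)}
    → {ball_in(b1,rmC), ball_in(b2,rmC), carry(b5,right), robot_in(rmC)}
  through step 1 (drop(b1,rmC,left)): drop {ball_in(b1,rmC)}, keep {ball_in(b2,rmC), carry(b5,right), robot_in(rmC)}, require {carry(b1,left), robot_in(rmC)}
    → {ball_in(b2,rmC), carry(b1,left), carry(b5,right), robot_in(rmC)}

== RESULT ==
["ball_in(b2,rmC)", "carry(b1,left)", "carry(b5,right)", "robot_in(rmC)"]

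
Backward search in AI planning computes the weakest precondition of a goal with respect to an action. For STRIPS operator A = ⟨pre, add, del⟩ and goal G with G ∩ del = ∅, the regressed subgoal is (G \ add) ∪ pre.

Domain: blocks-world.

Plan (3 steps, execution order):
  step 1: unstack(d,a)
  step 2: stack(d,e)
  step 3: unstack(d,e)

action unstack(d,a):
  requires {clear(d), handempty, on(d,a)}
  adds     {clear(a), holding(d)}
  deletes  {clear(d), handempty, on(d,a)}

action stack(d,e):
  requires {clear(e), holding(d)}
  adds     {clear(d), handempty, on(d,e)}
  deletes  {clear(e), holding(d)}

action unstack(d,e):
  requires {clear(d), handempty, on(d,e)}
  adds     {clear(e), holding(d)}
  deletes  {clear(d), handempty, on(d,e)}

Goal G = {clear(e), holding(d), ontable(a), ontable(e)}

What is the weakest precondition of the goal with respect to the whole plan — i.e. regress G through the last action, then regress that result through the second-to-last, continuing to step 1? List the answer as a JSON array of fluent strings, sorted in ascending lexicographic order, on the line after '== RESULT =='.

Regress step by step:
  through step 3 (unstack(d,e)): drop {clear(e), holding(d)}, keep {ontable(a), ontable(e)}, require {clear(d), handempty, on(d,e)}
    → {clear(d), handempty, on(d,e), ontable(a), ontable(e)}
  through step 2 (stack(d,e)): drop {clear(d), handempty, on(d,e)}, keep {ontable(a), ontable(e)}, require {clear(e), holding(d)}
    → {clear(e), holding(d), ontable(a), ontable(e)}
  through step 1 (unstack(d,a)): drop {holding(d)}, keep {clear(e), ontable(a), ontable(e)}, require {clear(d), handempty, on(d,a)}
    → {clear(d), clear(e), handempty, on(d,a), ontable(a), ontable(e)}

== RESULT ==
["clear(d)", "clear(e)", "handempty", "on(d,a)", "ontable(a)", "ontable(e)"]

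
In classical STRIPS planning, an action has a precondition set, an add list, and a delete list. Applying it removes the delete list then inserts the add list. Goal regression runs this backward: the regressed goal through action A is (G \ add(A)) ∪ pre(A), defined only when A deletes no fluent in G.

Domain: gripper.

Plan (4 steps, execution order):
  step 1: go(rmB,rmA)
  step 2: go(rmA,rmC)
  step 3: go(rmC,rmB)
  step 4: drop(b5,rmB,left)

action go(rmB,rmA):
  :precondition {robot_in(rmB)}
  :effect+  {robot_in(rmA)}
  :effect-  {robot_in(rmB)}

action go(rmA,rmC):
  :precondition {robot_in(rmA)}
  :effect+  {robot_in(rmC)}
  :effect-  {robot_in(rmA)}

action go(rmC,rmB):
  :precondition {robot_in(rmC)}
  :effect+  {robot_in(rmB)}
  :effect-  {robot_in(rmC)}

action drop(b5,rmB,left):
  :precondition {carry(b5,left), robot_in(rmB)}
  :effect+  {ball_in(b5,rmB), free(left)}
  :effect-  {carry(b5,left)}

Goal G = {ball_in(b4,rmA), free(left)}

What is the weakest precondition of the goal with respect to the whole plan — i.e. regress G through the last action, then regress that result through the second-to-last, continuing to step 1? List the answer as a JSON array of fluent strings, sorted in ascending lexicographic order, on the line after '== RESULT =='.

Regress step by step:
  through step 4 (drop(b5,rmB,left)): drop {free(left)}, keep {ball_in(b4,rmA)}, require {carry(b5,left), robot_in(rmB)}
    → {ball_in(b4,rmA), carry(b5,left), robot_in(rmB)}
  through step 3 (go(rmC,rmB)): drop {robot_in(rmB)}, keep {ball_in(b4,rmA), carry(b5,left)}, require {robot_in(rmC)}
    → {ball_in(b4,rmA), carry(b5,left), robot_in(rmC)}
  through step 2 (go(rmA,rmC)): drop {robot_in(rmC)}, keep {ball_in(b4,rmA), carry(b5,left)}, require {robot_in(rmA)}
    → {ball_in(b4,rmA), carry(b5,left), robot_in(rmA)}
  through step 1 (go(rmB,rmA)): drop {robot_in(rmA)}, keep {ball_in(b4,rmA), carry(b5,left)}, require {robot_in(rmB)}
    → {ball_in(b4,rmA), carry(b5,left), robot_in(rmB)}

== RESULT ==
["ball_in(b4,rmA)", "carry(b5,left)", "robot_in(rmB)"]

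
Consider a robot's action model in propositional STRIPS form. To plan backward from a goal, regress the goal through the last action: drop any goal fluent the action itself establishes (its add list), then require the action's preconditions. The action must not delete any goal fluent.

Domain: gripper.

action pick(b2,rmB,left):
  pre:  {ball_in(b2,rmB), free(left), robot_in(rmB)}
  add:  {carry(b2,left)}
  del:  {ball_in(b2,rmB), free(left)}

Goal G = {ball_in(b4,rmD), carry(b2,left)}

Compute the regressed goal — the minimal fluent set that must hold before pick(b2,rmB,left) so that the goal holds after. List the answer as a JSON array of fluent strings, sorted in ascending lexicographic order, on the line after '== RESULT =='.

Compute (G \ add) ∪ pre:
  G ∩ del = {}  (empty — regression defined)
  G \ add = {ball_in(b4,rmD), carry(b2,left)} \ {carry(b2,left)} = {ball_in(b4,rmD)}
  ∪ pre   = {ball_in(b4,rmD)} ∪ {ball_in(b2,rmB), free(left), robot_in(rmB)}
          = {ball_in(b2,rmB), ball_in(b4,rmD), free(left), robot_in(rmB)}

== RESULT ==
["ball_in(b2,rmB)", "ball_in(b4,rmD)", "free(left)", "robot_in(rmB)"]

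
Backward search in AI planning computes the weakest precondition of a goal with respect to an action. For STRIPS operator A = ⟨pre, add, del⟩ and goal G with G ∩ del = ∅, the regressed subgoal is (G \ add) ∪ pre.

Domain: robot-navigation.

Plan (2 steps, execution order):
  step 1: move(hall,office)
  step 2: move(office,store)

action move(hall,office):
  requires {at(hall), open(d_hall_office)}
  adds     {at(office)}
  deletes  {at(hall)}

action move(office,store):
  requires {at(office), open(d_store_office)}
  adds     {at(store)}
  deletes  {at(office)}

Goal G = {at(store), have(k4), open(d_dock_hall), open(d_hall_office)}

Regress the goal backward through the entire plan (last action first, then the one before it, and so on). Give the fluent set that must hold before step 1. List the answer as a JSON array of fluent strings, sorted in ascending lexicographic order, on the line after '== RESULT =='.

Work backward from the goal:
  through step 2 (move(office,store)): drop {at(store)}, keep {have(k4), open(d_dock_hall), open(d_hall_office)}, require {at(office), open(d_store_office)}
    → {at(office), have(k4), open(d_dock_hall), open(d_hall_office), open(d_store_office)}
  through step 1 (move(hall,office)): drop {at(office)}, keep {have(k4), open(d_dock_hall), open(d_hall_office), open(d_store_office)}, require {at(hall), open(d_hall_office)}
    → {at(hall), have(k4), open(d_dock_hall), open(d_hall_office), open(d_store_office)}

== RESULT ==
["at(hall)", "have(k4)", "open(d_dock_hall)", "open(d_hall_office)", "open(d_store_office)"]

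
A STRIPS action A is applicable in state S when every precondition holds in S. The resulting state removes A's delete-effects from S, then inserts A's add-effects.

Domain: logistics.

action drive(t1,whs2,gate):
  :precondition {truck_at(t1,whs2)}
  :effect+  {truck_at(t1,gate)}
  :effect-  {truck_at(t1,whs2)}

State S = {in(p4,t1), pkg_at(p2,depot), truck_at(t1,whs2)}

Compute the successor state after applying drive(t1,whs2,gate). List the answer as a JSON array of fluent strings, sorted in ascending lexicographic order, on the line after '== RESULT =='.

Compute (S \ del) ∪ add:
  pre ⊆ S: {truck_at(t1,whs2)} ⊆ S  — applicable
  S \ del = {in(p4,t1), pkg_at(p2,depot)}
  ∪ add   = {in(p4,t1), pkg_at(p2,depot), truck_at(t1,gate)}

== RESULT ==
["in(p4,t1)", "pkg_at(p2,depot)", "truck_at(t1,gate)"]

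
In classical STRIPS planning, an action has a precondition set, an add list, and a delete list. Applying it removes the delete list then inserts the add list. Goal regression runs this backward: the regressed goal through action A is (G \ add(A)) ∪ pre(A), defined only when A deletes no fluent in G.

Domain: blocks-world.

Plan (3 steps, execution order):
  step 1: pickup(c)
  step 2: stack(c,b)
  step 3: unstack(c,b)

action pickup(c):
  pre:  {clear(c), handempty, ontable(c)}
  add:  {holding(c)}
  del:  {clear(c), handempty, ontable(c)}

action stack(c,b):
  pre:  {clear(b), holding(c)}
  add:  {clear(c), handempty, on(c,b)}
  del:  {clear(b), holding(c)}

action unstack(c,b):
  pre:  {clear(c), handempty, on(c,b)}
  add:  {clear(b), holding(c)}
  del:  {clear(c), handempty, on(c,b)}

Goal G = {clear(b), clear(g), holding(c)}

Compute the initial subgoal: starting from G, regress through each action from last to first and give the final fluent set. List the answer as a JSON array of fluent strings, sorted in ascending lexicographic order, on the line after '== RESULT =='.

Work backward from the goal:
  through step 3 (unstack(c,b)): drop {clear(b), holding(c)}, keep {clear(g)}, require {clear(c), handempty, on(c,b)}
    → {clear(c), clear(g), handempty, on(c,b)}
  through step 2 (stack(c,b)): drop {clear(c), handempty, on(c,b)}, keep {clear(g)}, require {clear(b), holding(c)}
    → {clear(b), clear(g), holding(c)}
  through step 1 (pickup(c)): drop {holding(c)}, keep {clear(b), clear(g)}, require {clear(c), handempty, ontable(c)}
    → {clear(b), clear(c), clear(g), handempty, ontable(c)}

== RESULT ==
["clear(b)", "clear(c)", "clear(g)", "handempty", "ontable(c)"]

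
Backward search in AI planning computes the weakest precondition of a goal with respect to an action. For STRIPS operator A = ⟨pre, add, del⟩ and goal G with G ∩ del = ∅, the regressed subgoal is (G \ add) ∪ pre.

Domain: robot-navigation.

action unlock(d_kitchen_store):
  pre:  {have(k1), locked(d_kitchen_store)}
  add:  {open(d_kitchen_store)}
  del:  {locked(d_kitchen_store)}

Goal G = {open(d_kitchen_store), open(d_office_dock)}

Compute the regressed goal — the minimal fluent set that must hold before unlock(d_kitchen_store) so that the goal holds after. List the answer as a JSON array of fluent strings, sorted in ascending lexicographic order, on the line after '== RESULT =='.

Regress:
  G ∩ del = {}  (empty — regression defined)
  G \ add = {open(d_kitchen_store), open(d_office_dock)} \ {open(d_kitchen_store)} = {open(d_office_dock)}
  ∪ pre   = {open(d_office_dock)} ∪ {have(k1), locked(d_kitchen_store)}
          = {have(k1), locked(d_kitchen_store), open(d_office_dock)}

== RESULT ==
["have(k1)", "locked(d_kitchen_store)", "open(d_office_dock)"]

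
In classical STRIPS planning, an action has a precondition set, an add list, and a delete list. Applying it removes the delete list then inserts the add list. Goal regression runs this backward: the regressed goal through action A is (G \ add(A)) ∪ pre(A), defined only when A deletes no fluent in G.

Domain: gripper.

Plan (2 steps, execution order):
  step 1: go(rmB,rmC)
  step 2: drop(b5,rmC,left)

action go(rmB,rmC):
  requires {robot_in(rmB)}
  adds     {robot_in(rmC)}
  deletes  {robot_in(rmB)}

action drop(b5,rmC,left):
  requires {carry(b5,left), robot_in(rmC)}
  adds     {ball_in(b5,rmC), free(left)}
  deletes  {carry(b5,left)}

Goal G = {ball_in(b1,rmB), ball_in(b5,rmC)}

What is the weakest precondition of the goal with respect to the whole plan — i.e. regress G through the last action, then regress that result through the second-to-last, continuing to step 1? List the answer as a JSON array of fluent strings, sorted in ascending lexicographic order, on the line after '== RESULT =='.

Work backward from the goal:
  through step 2 (drop(b5,rmC,left)): drop {ball_in(b5,rmC)}, keep {ball_in(b1,rmB)}, require {carry(b5,left), robot_in(rmC)}
    → {ball_in(b1,rmB), carry(b5,left), robot_in(rmC)}
  through step 1 (go(rmB,rmC)): drop {robot_in(rmC)}, keep {ball_in(b1,rmB), carry(b5,left)}, require {robot_in(rmB)}
    → {ball_in(b1,rmB), carry(b5,left), robot_in(rmB)}

== RESULT ==
["ball_in(b1,rmB)", "carry(b5,left)", "robot_in(rmB)"]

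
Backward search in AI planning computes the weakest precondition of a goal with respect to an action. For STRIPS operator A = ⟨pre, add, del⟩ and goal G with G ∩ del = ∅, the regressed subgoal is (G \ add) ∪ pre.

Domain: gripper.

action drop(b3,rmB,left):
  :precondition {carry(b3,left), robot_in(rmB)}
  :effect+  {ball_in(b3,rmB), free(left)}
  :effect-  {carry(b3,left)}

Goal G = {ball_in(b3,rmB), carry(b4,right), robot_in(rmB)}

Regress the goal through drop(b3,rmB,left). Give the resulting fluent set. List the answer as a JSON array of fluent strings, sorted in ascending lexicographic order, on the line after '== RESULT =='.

Compute (G \ add) ∪ pre:
  G ∩ del = {}  (empty — regression defined)
  G \ add = {ball_in(b3,rmB), carry(b4,right), robot_in(rmB)} \ {ball_in(b3,rmB), free(left)} = {carry(b4,right), robot_in(rmB)}
  ∪ pre   = {carry(b4,right), robot_in(rmB)} ∪ {carry(b3,left), robot_in(rmB)}
          = {carry(b3,left), carry(b4,right), robot_in(rmB)}

== RESULT ==
["carry(b3,left)", "carry(b4,right)", "robot_in(rmB)"]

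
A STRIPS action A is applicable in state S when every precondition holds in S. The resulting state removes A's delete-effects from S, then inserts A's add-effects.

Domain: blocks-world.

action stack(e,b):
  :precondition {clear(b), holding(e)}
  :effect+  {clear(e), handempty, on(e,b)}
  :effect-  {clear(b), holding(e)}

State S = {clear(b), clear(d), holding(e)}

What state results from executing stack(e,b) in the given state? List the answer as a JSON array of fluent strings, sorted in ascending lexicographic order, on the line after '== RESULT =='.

Progress:
  pre ⊆ S: {clear(b), holding(e)} ⊆ S  — applicable
  S \ del = {clear(d)}
  ∪ add   = {clear(d), clear(e), handempty, on(e,b)}

== RESULT ==
["clear(d)", "clear(e)", "handempty", "on(e,b)"]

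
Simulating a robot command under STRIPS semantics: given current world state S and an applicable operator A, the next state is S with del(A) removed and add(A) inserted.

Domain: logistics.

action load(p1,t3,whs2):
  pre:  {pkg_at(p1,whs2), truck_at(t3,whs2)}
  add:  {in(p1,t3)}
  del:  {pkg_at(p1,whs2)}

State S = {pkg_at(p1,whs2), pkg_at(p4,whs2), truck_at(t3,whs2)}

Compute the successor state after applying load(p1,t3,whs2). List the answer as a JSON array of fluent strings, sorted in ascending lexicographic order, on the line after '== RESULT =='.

Compute (S \ del) ∪ add:
  pre ⊆ S: {pkg_at(p1,whs2), truck_at(t3,whs2)} ⊆ S  — applicable
  S \ del = {pkg_at(p4,whs2), truck_at(t3,whs2)}
  ∪ add   = {in(p1,t3), pkg_at(p4,whs2), truck_at(t3,whs2)}

== RESULT ==
["in(p1,t3)", "pkg_at(p4,whs2)", "truck_at(t3,whs2)"]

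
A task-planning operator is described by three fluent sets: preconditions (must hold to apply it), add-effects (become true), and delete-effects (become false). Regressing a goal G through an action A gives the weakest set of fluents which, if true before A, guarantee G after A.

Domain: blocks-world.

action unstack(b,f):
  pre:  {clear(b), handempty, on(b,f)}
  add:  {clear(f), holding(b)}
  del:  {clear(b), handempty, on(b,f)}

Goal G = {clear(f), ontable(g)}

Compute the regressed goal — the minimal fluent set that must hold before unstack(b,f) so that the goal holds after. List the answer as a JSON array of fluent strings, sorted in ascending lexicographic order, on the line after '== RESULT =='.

Compute (G \ add) ∪ pre:
  G ∩ del = {}  (empty — regression defined)
  G \ add = {clear(f), ontable(g)} \ {clear(f), holding(b)} = {ontable(g)}
  ∪ pre   = {ontable(g)} ∪ {clear(b), handempty, on(b,f)}
          = {clear(b), handempty, on(b,f), ontable(g)}

== RESULT ==
["clear(b)", "handempty", "on(b,f)", "ontable(g)"]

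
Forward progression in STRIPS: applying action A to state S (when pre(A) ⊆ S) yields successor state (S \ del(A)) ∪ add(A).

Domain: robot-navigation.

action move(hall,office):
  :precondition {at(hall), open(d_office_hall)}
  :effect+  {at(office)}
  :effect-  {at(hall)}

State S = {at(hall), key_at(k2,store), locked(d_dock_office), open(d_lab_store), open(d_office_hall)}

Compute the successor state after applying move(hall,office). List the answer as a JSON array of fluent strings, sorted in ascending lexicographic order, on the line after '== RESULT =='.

Progress:
  pre ⊆ S: {at(hall), open(d_office_hall)} ⊆ S  — applicable
  S \ del = {key_at(k2,store), locked(d_dock_office), open(d_lab_store), open(d_office_hall)}
  ∪ add   = {at(office), key_at(k2,store), locked(d_dock_office), open(d_lab_store), open(d_office_hall)}

== RESULT ==
["at(office)", "key_at(k2,store)", "locked(d_dock_office)", "open(d_lab_store)", "open(d_office_hall)"]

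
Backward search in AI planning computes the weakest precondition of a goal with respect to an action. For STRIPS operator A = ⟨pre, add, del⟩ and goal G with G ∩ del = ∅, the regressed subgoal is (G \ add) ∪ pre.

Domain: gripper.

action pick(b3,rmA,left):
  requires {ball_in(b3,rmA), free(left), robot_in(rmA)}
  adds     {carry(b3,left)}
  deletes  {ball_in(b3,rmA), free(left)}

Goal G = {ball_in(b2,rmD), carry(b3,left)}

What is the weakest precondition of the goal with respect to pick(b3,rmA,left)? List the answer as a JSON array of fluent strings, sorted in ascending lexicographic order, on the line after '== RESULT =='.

Regress:
  G ∩ del = {}  (empty — regression defined)
  G \ add = {ball_in(b2,rmD), carry(b3,left)} \ {carry(b3,left)} = {ball_in(b2,rmD)}
  ∪ pre   = {ball_in(b2,rmD)} ∪ {ball_in(b3,rmA), free(left), robot_in(rmA)}
          = {ball_in(b2,rmD), ball_in(b3,rmA), free(left), robot_in(rmA)}

== RESULT ==
["ball_in(b2,rmD)", "ball_in(b3,rmA)", "free(left)", "robot_in(rmA)"]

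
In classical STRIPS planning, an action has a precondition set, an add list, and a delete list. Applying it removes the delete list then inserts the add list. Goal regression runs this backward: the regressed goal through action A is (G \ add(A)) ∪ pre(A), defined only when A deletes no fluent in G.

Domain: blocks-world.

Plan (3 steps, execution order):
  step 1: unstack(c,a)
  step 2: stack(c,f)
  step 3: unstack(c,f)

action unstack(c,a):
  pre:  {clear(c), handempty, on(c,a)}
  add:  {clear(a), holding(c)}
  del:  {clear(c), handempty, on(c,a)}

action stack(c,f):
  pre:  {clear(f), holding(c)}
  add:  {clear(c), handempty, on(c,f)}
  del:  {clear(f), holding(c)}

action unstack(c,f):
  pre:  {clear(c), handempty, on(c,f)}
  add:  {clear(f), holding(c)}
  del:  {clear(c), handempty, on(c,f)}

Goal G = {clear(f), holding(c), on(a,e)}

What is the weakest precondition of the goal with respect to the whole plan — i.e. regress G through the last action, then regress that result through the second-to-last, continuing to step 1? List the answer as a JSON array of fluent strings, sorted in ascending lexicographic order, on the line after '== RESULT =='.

Work backward from the goal:
  through step 3 (unstack(c,f)): drop {clear(f), holding(c)}, keep {on(a,e)}, require {clear(c), handempty, on(c,f)}
    → {clear(c), handempty, on(a,e), on(c,f)}
  through step 2 (stack(c,f)): drop {clear(c), handempty, on(c,f)}, keep {on(a,e)}, require {clear(f), holding(c)}
    → {clear(f), holding(c), on(a,e)}
  through step 1 (unstack(c,a)): drop {holding(c)}, keep {clear(f), on(a,e)}, require {clear(c), handempty, on(c,a)}
    → {clear(c), clear(f), handempty, on(a,e), on(c,a)}

== RESULT ==
["clear(c)", "clear(f)", "handempty", "on(a,e)", "on(c,a)"]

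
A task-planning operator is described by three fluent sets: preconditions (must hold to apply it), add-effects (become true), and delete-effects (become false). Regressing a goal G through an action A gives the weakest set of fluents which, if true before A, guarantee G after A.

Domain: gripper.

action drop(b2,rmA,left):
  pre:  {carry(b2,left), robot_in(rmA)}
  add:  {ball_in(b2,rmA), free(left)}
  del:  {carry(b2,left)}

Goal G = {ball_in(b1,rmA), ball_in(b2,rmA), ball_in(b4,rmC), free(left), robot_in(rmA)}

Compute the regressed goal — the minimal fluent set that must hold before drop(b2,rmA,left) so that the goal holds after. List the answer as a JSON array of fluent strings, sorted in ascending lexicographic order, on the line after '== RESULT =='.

Regress:
  G ∩ del = {}  (empty — regression defined)
  G \ add = {ball_in(b1,rmA), ball_in(b2,rmA), ball_in(b4,rmC), free(left), robot_in(rmA)} \ {ball_in(b2,rmA), free(left)} = {ball_in(b1,rmA), ball_in(b4,rmC), robot_in(rmA)}
  ∪ pre   = {ball_in(b1,rmA), ball_in(b4,rmC), robot_in(rmA)} ∪ {carry(b2,left), robot_in(rmA)}
          = {ball_in(b1,rmA), ball_in(b4,rmC), carry(b2,left), robot_in(rmA)}

== RESULT ==
["ball_in(b1,rmA)", "ball_in(b4,rmC)", "carry(b2,left)", "robot_in(rmA)"]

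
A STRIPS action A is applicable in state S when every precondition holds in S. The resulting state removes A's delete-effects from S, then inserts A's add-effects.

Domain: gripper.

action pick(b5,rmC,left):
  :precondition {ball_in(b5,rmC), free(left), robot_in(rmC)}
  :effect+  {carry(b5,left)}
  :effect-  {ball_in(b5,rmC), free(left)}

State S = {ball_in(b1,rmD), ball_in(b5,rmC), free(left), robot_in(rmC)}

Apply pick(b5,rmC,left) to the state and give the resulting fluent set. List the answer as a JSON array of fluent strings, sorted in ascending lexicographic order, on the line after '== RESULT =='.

Progress:
  pre ⊆ S: {ball_in(b5,rmC), free(left), robot_in(rmC)} ⊆ S  — applicable
  S \ del = {ball_in(b1,rmD), robot_in(rmC)}
  ∪ add   = {ball_in(b1,rmD), carry(b5,left), robot_in(rmC)}

== RESULT ==
["ball_in(b1,rmD)", "carry(b5,left)", "robot_in(rmC)"]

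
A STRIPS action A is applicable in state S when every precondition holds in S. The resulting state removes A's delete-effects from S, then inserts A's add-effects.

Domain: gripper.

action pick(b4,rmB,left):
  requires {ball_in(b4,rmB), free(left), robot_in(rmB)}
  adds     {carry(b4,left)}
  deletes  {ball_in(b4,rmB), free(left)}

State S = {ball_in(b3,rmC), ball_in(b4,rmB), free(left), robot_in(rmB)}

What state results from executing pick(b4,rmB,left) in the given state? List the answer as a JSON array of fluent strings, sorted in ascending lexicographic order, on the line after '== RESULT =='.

Progress:
  pre ⊆ S: {ball_in(b4,rmB), free(left), robot_in(rmB)} ⊆ S  — applicable
  S \ del = {ball_in(b3,rmC), robot_in(rmB)}
  ∪ add   = {ball_in(b3,rmC), carry(b4,left), robot_in(rmB)}

== RESULT ==
["ball_in(b3,rmC)", "carry(b4,left)", "robot_in(rmB)"]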